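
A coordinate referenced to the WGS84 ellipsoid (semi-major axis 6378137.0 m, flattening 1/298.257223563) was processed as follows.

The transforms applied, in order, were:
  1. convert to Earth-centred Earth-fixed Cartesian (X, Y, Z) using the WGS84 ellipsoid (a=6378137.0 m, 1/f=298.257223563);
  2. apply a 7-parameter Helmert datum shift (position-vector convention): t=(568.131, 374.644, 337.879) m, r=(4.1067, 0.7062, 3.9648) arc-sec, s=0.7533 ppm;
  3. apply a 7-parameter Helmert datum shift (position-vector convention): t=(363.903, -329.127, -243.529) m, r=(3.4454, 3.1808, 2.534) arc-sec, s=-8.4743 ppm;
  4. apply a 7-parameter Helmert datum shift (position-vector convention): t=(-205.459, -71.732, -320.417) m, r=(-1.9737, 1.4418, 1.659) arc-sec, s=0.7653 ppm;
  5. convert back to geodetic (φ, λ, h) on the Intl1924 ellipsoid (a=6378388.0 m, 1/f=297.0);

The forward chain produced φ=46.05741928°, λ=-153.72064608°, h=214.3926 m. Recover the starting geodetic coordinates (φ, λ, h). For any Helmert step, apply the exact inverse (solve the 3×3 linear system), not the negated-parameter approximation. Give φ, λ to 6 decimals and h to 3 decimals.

φ=46.053222°, λ=-153.729479°, h=1068.989 m

start: φ=46.057419°, λ=-153.720646°, h=214.393 m
→ ECEF (a=6378388.000, f=1/297.0): X=-3975802.6975, Y=-1963181.8060, Z=4569916.4087
→ Helmert⁻¹: X=-3975641.9313, Y=-1963120.3264, Z=4570186.7535
→ Helmert⁻¹: X=-3976134.1209, Y=-1962682.6417, Z=4570440.4825
→ Helmert⁻¹: X=-3976752.6336, Y=-1962888.3758, Z=4570124.6262
→ geod (Bowring, a=6378137.000): φ=46.05322200°, λ=-153.72947900°, h=1068.9890 m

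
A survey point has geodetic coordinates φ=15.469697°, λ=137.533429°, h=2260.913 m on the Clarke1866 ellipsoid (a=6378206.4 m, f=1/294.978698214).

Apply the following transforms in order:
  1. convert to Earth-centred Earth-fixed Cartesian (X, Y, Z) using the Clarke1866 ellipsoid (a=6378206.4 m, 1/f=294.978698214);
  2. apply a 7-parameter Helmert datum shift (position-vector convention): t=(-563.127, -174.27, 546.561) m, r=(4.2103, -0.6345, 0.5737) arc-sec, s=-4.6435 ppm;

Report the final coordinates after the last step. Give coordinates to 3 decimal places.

start: φ=15.469697°, λ=137.533429°, h=2260.913 m
→ ECEF (a=6378206.400, f=1/294.978698214): X=-4537264.8346, Y=4152769.7679, Z=1690745.4788
→ Helmert 7p (PV): X=-4537823.6442, Y=4152529.0832, Z=1691354.9980

X=-4537823.644 m, Y=4152529.083 m, Z=1691354.998 m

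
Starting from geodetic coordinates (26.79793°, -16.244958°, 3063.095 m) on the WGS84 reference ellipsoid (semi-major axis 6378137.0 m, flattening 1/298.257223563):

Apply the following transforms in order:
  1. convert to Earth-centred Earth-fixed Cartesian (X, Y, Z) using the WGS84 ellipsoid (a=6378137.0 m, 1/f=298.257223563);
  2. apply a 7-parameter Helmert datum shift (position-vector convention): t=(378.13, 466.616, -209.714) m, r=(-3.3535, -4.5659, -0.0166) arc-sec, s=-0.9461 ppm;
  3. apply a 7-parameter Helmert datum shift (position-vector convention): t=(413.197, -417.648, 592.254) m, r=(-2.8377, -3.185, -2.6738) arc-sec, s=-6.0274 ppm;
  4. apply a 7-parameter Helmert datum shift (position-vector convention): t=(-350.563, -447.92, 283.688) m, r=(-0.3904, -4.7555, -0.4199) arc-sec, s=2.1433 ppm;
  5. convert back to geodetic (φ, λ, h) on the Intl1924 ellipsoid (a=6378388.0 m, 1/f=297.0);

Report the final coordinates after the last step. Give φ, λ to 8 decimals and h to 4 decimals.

φ=26.80564382°, λ=-16.24803967°, h=3578.7405 m

start: φ=26.797930°, λ=-16.244958°, h=3063.095 m
→ ECEF (a=6378137.000, f=1/298.257223563): X=5472184.4565, Y=-1594473.8692, Z=2859629.2652
→ Helmert 7p (PV): X=5472493.9799, Y=-1593959.6926, Z=2859563.9017
→ Helmert 7p (PV): X=5472809.3746, Y=-1594399.3320, Z=2860245.3509
→ Helmert 7p (PV): X=5472401.3517, Y=-1594856.3968, Z=2860664.3646
→ geod (Bowring, a=6378388.000): φ=26.80564382°, λ=-16.24803967°, h=3578.7405 m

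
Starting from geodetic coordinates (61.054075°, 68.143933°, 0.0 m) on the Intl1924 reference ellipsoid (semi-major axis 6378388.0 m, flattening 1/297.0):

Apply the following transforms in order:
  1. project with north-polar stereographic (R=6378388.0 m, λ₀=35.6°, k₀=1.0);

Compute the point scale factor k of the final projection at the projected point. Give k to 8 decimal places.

1.06662294

start: φ=61.054075°, λ=68.143933°, h=0.000 m
→ into stereo (λ₀=35.6°): φ=61.05407500°, λ−λ₀=32.54393300°
scale k = 1.06662294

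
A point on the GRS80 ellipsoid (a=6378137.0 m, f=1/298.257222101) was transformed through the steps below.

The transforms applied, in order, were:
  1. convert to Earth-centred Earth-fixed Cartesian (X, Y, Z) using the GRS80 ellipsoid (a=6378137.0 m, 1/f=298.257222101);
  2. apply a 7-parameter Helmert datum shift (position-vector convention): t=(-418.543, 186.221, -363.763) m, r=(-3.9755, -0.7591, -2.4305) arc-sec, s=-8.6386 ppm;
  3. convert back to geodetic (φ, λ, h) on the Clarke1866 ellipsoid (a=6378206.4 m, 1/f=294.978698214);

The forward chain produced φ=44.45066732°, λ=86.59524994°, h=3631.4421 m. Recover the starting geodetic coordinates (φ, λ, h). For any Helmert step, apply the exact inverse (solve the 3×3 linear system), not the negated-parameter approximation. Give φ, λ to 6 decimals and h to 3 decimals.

φ=44.452966°, λ=86.590271°, h=3779.614 m

start: φ=44.450667°, λ=86.595250°, h=3631.442 m
→ ECEF (a=6378206.400, f=1/294.978698214): X=271008.8905, Y=4555219.5699, Z=4446316.8726
→ Helmert⁻¹: X=271392.4703, Y=4554990.1896, Z=4446805.8421
→ geod (Bowring, a=6378137.000): φ=44.45296600°, λ=86.59027100°, h=3779.6140 m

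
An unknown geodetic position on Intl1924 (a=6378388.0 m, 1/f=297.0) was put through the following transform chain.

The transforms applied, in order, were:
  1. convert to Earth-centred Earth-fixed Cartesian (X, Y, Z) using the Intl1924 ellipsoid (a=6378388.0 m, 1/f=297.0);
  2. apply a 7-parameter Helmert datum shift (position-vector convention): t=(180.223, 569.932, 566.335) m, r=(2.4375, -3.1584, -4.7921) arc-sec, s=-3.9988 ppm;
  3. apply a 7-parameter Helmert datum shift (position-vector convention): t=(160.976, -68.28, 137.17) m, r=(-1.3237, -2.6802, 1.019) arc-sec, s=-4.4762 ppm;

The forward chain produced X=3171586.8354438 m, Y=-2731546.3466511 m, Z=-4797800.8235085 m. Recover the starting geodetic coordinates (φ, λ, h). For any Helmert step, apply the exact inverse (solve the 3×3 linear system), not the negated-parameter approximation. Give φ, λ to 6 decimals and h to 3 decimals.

start: X=3171586.8354, Y=-2731546.3467, Z=-4797800.8235 m
→ Helmert⁻¹: X=3171364.2159, Y=-2731475.1695, Z=-4798018.2079
→ Helmert⁻¹: X=3171186.6685, Y=-2732039.0579, Z=-4798620.0045
→ geod (Bowring, a=6378388.000): φ=-49.09374300°, λ=-40.74553900°, h=1504.4970 m

φ=-49.093743°, λ=-40.745539°, h=1504.497 m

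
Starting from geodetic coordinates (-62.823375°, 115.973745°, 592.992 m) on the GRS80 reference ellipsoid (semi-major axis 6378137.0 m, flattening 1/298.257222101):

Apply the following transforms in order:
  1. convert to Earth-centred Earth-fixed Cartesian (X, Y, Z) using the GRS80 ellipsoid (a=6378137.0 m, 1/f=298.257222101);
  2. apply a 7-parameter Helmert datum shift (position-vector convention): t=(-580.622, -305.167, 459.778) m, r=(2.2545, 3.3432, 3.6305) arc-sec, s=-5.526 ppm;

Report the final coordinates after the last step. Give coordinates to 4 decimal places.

start: φ=-62.823375°, λ=115.973745°, h=592.992 m
→ ECEF (a=6378137.000, f=1/298.257222101): X=-1279338.9156, Y=2626087.0031, Z=-5651541.0692
→ Helmert 7p (PV): X=-1280050.2912, Y=2625806.5784, Z=-5651000.6217

X=-1280050.2912 m, Y=2625806.5784 m, Z=-5651000.6217 m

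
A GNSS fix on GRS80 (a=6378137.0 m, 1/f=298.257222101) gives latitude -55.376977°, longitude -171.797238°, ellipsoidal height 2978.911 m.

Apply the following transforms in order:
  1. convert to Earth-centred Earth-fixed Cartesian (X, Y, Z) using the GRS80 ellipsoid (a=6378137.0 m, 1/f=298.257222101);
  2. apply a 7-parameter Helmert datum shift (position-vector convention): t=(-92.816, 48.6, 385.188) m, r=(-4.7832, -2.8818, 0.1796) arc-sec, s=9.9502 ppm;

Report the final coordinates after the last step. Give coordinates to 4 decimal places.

X=-3596707.8728 m, Y=-518543.4843 m, Z=-5227498.3748 m

start: φ=-55.376977°, λ=-171.797238°, h=2978.911 m
→ ECEF (a=6378137.000, f=1/298.257222101): X=-3596652.7609, Y=-518462.5621, Z=-5227793.3176
→ Helmert 7p (PV): X=-3596707.8728, Y=-518543.4843, Z=-5227498.3748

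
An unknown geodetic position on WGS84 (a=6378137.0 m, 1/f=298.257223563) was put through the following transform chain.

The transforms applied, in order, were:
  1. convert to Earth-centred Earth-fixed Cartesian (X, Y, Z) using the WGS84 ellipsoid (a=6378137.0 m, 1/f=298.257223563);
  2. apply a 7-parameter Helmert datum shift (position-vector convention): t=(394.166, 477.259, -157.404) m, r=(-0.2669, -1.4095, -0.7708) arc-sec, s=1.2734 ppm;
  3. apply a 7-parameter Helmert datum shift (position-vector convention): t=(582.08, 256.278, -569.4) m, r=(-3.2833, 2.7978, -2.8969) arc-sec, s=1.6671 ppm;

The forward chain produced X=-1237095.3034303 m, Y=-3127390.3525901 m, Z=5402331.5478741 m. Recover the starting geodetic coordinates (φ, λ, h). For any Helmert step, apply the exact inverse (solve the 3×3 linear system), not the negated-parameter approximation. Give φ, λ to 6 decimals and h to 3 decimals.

φ=58.262805°, λ=-111.592002°, h=2102.584 m

start: X=-1237095.3034, Y=-3127390.3526, Z=5402331.5479 m
→ Helmert⁻¹: X=-1237704.6768, Y=-3127744.8011, Z=5402825.3653
→ Helmert⁻¹: X=-1238048.6552, Y=-3128229.6944, Z=5402980.3014
→ geod (Bowring, a=6378137.000): φ=58.26280500°, λ=-111.59200200°, h=2102.5840 m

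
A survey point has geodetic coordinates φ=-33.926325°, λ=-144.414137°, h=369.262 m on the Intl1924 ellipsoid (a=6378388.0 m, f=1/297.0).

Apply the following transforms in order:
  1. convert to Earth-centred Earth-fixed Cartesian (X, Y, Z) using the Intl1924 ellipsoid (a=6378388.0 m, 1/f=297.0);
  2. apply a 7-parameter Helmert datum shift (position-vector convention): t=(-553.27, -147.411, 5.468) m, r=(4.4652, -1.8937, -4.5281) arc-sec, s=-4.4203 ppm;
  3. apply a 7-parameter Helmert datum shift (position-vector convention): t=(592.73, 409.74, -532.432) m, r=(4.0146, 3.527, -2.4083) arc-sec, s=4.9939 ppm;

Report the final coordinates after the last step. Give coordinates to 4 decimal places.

X=-4308957.8408 m, Y=-3082684.2000 m, Z=-3540550.4271 m

start: φ=-33.926325°, λ=-144.414137°, h=369.262 m
→ ECEF (a=6378388.000, f=1/297.0): X=-4308863.1093, Y=-3083235.2007, Z=-3539928.8071
→ Helmert 7p (PV): X=-4309432.5187, Y=-3083197.7598, Z=-3540013.9960
→ Helmert 7p (PV): X=-4308957.8408, Y=-3082684.2000, Z=-3540550.4271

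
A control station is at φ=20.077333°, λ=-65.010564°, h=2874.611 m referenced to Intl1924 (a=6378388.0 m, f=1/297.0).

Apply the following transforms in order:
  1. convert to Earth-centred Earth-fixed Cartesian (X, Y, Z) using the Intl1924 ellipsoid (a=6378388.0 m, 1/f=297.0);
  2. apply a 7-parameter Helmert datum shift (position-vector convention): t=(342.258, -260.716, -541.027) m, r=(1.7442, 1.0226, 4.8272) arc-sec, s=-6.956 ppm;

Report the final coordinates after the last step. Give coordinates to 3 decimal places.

start: φ=20.077333°, λ=-65.010564°, h=2874.611 m
→ ECEF (a=6378388.000, f=1/297.0): X=2532953.1669, Y=-5434551.4177, Z=2176753.7449
→ Helmert 7p (PV): X=2533415.7809, Y=-5434733.4596, Z=2176139.0639

X=2533415.781 m, Y=-5434733.460 m, Z=2176139.064 m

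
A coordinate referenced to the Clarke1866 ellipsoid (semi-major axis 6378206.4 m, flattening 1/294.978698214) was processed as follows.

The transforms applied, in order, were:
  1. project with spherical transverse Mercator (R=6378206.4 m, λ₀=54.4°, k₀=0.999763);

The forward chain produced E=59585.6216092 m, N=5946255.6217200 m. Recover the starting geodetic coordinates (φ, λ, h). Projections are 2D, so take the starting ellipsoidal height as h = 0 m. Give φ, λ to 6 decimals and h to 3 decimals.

start: E=59585.6216, N=5946255.6217 m
→ tm⁻¹: φ=53.42483300°, λ=55.29849800°

φ=53.424833°, λ=55.298498°, h=0.000 m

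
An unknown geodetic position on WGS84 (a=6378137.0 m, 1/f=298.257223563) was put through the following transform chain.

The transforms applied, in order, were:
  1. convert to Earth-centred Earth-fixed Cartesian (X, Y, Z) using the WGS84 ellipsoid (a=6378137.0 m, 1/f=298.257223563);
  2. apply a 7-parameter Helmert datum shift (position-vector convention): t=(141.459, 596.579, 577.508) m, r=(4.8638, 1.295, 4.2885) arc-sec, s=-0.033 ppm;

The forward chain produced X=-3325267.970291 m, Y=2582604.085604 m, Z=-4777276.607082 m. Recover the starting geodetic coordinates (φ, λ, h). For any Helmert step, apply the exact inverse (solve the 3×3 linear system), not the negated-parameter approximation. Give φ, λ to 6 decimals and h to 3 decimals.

φ=-48.806205°, λ=142.172289°, h=2051.653 m

start: X=-3325267.9703, Y=2582604.0856, Z=-4777276.6071 m
→ Helmert⁻¹: X=-3325325.8593, Y=2581964.0640, Z=-4777936.0339
→ geod (Bowring, a=6378137.000): φ=-48.80620500°, λ=142.17228900°, h=2051.6530 m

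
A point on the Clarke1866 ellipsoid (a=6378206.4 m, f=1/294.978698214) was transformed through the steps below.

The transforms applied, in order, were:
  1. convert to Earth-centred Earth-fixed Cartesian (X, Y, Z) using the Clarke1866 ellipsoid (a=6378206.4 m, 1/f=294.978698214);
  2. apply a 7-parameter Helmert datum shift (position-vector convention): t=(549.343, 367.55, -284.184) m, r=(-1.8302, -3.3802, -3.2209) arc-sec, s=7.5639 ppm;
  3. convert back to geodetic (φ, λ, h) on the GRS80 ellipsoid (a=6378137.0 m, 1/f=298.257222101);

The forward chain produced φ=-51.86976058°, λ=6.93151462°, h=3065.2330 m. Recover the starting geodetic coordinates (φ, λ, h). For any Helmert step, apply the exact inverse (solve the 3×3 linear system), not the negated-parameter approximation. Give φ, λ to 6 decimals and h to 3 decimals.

φ=-51.875300°, λ=6.928858°, h=2507.394 m

start: φ=-51.869761°, λ=6.931515°, h=3065.233 m
→ ECEF (a=6378137.000, f=1/298.257222101): X=3919404.7921, Y=476487.6164, Z=-4996279.8207
→ Helmert⁻¹: X=3918736.4980, Y=476221.9876, Z=-4996017.8412
→ geod (Bowring, a=6378206.400): φ=-51.87530000°, λ=6.92885800°, h=2507.3940 m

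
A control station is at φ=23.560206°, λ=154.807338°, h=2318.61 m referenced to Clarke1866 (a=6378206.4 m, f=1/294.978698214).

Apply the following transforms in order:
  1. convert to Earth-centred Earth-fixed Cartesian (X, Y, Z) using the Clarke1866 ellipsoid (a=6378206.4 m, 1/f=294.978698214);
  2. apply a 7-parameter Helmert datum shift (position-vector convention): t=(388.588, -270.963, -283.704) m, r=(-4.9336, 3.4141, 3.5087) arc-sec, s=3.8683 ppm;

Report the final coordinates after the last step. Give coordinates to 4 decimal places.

start: φ=23.560206°, λ=154.807338°, h=2318.610 m
→ ECEF (a=6378206.400, f=1/294.978698214): X=-5295196.7892, Y=2490902.1859, Z=2534489.4899
→ Helmert 7p (PV): X=-5294829.1056, Y=2490611.4054, Z=2534243.6570

X=-5294829.1056 m, Y=2490611.4054 m, Z=2534243.6570 m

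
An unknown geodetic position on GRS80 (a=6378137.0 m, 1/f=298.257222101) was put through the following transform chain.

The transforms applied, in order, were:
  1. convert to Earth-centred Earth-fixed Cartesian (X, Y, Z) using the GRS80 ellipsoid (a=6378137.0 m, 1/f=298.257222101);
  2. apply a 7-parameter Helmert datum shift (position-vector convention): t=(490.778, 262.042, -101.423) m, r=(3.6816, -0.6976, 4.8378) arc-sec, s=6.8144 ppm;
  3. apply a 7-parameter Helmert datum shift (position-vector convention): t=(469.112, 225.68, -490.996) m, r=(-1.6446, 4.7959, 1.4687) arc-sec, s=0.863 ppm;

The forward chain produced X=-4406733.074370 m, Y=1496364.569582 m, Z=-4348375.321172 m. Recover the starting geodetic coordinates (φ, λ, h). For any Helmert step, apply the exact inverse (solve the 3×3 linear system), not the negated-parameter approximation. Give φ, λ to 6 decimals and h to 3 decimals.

start: X=-4406733.0744, Y=1496364.5696, Z=-4348375.3212 m
→ Helmert⁻¹: X=-4407086.6338, Y=1496203.6463, Z=-4347971.1133
→ Helmert⁻¹: X=-4407526.9951, Y=1495957.1816, Z=-4347851.8571
→ geod (Bowring, a=6378137.000): φ=-43.24119200°, λ=161.25229200°, h=1155.8180 m

φ=-43.241192°, λ=161.252292°, h=1155.818 m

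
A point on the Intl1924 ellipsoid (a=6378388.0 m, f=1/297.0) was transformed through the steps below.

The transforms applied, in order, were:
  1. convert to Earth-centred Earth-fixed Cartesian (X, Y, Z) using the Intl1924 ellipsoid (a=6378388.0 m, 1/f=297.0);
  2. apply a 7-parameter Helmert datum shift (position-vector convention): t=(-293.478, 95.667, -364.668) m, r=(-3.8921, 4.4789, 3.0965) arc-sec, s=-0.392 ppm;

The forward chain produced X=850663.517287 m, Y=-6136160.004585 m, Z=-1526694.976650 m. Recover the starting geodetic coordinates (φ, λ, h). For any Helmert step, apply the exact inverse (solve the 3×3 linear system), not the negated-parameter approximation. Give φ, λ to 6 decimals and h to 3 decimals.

φ=-13.931870°, λ=-82.105273°, h=3088.289 m

start: X=850663.5173, Y=-6136160.0046, Z=-1526694.9766 m
→ Helmert⁻¹: X=850898.3554, Y=-6136242.0481, Z=-1526428.2177
→ geod (Bowring, a=6378388.000): φ=-13.93187000°, λ=-82.10527300°, h=3088.2890 m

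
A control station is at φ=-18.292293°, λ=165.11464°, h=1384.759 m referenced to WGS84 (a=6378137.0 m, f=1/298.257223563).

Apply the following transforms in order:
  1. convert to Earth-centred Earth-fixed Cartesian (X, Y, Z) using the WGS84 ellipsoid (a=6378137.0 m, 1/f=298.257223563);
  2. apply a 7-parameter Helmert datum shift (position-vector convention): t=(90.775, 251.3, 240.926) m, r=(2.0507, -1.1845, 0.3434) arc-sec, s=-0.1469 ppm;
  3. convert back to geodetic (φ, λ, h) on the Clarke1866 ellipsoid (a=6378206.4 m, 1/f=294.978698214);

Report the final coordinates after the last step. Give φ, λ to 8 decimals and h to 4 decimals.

φ=-18.29174235°, λ=165.11200978°, h=1240.2121 m

start: φ=-18.292293°, λ=165.114640°, h=1384.759 m
→ ECEF (a=6378137.000, f=1/298.257223563): X=-5855813.2971, Y=1556509.3664, Z=-1989561.6601
→ Helmert 7p (PV): X=-5855712.8280, Y=1556770.4690, Z=-1989338.5946
→ geod (Bowring, a=6378206.400): φ=-18.29174235°, λ=165.11200978°, h=1240.2121 m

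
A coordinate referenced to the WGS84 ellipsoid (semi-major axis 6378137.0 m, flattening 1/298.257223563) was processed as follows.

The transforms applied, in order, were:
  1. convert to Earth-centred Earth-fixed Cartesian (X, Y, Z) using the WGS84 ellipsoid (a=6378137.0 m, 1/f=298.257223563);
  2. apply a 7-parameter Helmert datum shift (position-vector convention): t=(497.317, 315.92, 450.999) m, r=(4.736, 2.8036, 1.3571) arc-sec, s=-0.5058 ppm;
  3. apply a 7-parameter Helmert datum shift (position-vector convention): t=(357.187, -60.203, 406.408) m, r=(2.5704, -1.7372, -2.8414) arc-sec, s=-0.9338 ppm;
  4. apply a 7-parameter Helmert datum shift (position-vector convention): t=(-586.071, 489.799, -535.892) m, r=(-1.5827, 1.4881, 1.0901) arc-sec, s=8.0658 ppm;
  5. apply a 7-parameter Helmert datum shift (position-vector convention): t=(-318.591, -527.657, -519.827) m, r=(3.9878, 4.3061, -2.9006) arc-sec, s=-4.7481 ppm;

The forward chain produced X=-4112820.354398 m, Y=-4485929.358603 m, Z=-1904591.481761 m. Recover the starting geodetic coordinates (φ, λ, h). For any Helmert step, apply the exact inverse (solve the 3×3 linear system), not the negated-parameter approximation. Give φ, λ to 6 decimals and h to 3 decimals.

start: X=-4112820.3544, Y=-4485929.3586, Z=-1904591.4818 m
→ Helmert⁻¹: X=-4112418.4618, Y=-4485517.6421, Z=-1904079.8284
→ Helmert⁻¹: X=-4111809.2003, Y=-4485934.9209, Z=-1903592.6688
→ Helmert⁻¹: X=-4112124.4660, Y=-4485959.2792, Z=-1903910.3193
→ Helmert⁻¹: X=-4112627.4964, Y=-4486294.1343, Z=-1904315.1725
→ geod (Bowring, a=6378137.000): φ=-17.48466700°, λ=-132.51177400°, h=843.5790 m

φ=-17.484667°, λ=-132.511774°, h=843.579 m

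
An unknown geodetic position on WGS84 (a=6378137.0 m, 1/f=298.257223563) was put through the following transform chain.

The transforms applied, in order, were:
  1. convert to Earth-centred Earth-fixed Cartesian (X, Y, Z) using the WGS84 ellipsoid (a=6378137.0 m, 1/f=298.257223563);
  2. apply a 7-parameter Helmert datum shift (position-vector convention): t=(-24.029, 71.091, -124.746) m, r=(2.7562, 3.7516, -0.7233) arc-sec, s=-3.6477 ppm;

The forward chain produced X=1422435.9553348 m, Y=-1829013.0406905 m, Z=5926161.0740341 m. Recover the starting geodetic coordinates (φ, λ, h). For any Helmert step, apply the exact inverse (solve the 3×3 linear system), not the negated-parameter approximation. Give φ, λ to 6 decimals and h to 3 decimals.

φ=68.776535°, λ=-52.128860°, h=3607.928 m

start: X=1422435.9553, Y=-1829013.0407, Z=5926161.0740 m
→ Helmert⁻¹: X=1422363.7966, Y=-1829006.6254, Z=5926357.7477
→ geod (Bowring, a=6378137.000): φ=68.77653500°, λ=-52.12886000°, h=3607.9280 m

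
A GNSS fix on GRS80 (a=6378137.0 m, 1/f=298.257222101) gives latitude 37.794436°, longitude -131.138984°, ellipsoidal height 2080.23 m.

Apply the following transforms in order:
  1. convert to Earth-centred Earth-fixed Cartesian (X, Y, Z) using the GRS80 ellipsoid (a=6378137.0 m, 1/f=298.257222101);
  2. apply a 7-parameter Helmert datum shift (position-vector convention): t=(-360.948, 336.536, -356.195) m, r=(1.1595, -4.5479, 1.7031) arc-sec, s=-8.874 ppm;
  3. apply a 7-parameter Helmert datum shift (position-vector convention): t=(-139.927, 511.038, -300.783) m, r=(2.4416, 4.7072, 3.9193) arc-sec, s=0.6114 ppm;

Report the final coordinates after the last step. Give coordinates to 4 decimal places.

start: φ=37.794436°, λ=-131.138984°, h=2080.230 m
→ ECEF (a=6378137.000, f=1/298.257222101): X=-3321075.6587, Y=-3801795.6119, Z=3888714.0043
→ Helmert 7p (PV): X=-3321461.4857, Y=-3801474.6201, Z=3888228.7043
→ Helmert 7p (PV): X=-3321442.4765, Y=-3801075.0442, Z=3887961.0993

X=-3321442.4765 m, Y=-3801075.0442 m, Z=3887961.0993 m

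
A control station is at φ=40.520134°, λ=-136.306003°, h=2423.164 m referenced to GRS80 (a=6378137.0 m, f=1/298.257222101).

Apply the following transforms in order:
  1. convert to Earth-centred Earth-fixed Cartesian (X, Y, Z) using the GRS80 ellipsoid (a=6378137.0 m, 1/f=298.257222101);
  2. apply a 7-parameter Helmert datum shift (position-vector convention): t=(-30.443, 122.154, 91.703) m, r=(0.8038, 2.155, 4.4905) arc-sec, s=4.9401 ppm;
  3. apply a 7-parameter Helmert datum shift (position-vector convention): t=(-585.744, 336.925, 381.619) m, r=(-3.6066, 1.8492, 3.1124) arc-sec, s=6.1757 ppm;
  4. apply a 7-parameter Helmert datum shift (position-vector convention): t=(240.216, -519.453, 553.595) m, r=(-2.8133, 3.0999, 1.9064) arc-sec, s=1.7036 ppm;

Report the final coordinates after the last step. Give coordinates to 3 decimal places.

X=-3512089.796 m, Y=-3355556.263 m, Z=4124926.194 m

start: φ=40.520134°, λ=-136.306003°, h=2423.164 m
→ ECEF (a=6378137.000, f=1/298.257222101): X=-3511965.5292, Y=-3355403.2495, Z=4123634.0926
→ Helmert 7p (PV): X=-3511897.1894, Y=-3355390.1990, Z=4123769.7831
→ Helmert 7p (PV): X=-3512417.0203, Y=-3355054.8827, Z=4124267.0246
→ Helmert 7p (PV): X=-3512089.7963, Y=-3355556.2628, Z=4124926.1936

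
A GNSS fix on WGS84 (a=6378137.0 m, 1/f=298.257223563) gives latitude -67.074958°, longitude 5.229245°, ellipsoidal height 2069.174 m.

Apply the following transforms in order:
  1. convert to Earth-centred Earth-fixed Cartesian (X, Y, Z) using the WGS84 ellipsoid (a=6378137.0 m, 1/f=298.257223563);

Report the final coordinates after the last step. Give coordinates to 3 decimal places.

start: φ=-67.074958°, λ=5.229245°, h=2069.174 m
→ ECEF (a=6378137.000, f=1/298.257223563): X=2481970.8035, Y=227154.4410, Z=-5853580.3633

X=2481970.804 m, Y=227154.441 m, Z=-5853580.363 m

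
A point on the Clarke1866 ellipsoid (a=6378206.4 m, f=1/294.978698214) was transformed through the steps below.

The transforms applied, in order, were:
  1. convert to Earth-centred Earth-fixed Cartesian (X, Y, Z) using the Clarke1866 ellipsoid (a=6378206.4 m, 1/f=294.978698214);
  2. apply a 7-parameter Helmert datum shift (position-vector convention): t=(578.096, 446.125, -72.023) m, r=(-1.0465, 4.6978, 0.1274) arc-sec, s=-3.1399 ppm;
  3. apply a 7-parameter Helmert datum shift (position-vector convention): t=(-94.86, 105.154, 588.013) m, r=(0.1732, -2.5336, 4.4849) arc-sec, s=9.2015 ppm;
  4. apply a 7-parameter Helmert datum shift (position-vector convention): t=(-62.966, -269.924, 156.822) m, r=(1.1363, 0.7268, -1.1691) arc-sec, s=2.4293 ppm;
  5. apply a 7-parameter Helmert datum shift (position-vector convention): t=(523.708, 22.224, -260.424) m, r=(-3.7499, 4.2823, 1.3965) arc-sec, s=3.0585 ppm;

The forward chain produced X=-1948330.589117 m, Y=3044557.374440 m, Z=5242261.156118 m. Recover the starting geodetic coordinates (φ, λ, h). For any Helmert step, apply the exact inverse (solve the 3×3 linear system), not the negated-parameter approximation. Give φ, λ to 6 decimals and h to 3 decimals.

φ=55.590591°, λ=122.633801°, h=3825.073 m

start: X=-1948330.5891, Y=3044557.3744, Z=5242261.1561 m
→ Helmert⁻¹: X=-1948936.5653, Y=3044443.7247, Z=5242520.4318
→ Helmert⁻¹: X=-1948904.5943, Y=3044724.0856, Z=5242327.2341
→ Helmert⁻¹: X=-1948661.2164, Y=3044637.6887, Z=5241712.3690
→ Helmert⁻¹: X=-1949362.9370, Y=3044175.7317, Z=5241771.8977
→ geod (Bowring, a=6378206.400): φ=55.59059100°, λ=122.63380100°, h=3825.0730 m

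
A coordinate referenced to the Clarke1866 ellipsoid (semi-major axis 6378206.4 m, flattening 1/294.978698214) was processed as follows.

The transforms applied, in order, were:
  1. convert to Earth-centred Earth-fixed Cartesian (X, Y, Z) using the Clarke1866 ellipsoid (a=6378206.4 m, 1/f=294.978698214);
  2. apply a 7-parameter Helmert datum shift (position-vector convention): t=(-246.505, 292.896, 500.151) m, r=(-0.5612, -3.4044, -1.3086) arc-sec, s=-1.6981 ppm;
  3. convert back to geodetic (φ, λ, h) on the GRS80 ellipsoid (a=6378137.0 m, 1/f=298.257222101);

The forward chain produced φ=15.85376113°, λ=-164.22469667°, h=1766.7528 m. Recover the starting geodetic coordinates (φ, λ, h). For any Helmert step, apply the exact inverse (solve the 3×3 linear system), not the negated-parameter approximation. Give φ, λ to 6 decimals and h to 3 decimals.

φ=15.851802°, λ=-164.220962°, h=1437.841 m

start: φ=15.853761°, λ=-164.224697°, h=1766.753 m
→ ECEF (a=6378137.000, f=1/298.257222101): X=-5907544.0345, Y=-1668916.5246, Z=1731649.3652
→ Helmert⁻¹: X=-5907268.3963, Y=-1669254.4427, Z=1731245.1116
→ geod (Bowring, a=6378206.400): φ=15.85180200°, λ=-164.22096200°, h=1437.8410 m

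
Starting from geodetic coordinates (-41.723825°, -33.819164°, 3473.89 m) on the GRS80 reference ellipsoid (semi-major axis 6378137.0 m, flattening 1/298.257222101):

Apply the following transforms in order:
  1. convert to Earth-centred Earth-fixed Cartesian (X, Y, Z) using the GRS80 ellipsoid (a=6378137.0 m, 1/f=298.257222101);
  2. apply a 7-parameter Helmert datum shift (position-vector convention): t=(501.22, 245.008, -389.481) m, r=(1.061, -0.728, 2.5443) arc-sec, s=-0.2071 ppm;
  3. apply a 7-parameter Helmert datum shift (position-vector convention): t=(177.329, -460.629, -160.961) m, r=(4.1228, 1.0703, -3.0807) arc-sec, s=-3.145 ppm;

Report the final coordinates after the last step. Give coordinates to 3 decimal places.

start: φ=-41.723825°, λ=-33.819164°, h=3473.890 m
→ ECEF (a=6378137.000, f=1/298.257222101): X=3962959.8810, Y=-2654890.3786, Z=-4225070.5611
→ Helmert 7p (PV): X=3963507.9408, Y=-2654574.2040, Z=-4225458.8364
→ Helmert 7p (PV): X=3963611.2312, Y=-2655001.2240, Z=-4225680.1340

X=3963611.231 m, Y=-2655001.224 m, Z=-4225680.134 m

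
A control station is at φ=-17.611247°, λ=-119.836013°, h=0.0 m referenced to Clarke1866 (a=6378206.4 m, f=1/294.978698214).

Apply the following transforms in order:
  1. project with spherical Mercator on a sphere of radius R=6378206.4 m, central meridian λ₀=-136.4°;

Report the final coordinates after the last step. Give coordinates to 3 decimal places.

start: φ=-17.611247°, λ=-119.836013°, h=0.000 m
→ merc (R=6378206.4, λ₀=-136.4°): E=1843914.6616, N=-1992117.1021

E=1843914.662 m, N=-1992117.102 m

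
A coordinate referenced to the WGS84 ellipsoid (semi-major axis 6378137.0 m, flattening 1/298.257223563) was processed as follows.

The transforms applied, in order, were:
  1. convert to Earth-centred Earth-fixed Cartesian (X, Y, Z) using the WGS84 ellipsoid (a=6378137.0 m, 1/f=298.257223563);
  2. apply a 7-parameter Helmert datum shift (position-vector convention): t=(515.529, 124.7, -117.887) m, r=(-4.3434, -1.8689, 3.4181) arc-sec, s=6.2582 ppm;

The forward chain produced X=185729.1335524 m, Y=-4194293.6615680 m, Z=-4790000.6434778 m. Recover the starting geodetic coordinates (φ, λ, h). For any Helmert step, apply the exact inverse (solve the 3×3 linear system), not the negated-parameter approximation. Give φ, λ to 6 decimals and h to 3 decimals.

φ=-48.956067°, λ=-87.473104°, h=3435.122 m

start: X=185729.1336, Y=-4194293.6616, Z=-4790000.6435 m
→ Helmert⁻¹: X=185099.5399, Y=-4194294.3159, Z=-4789942.7787
→ geod (Bowring, a=6378137.000): φ=-48.95606700°, λ=-87.47310400°, h=3435.1220 m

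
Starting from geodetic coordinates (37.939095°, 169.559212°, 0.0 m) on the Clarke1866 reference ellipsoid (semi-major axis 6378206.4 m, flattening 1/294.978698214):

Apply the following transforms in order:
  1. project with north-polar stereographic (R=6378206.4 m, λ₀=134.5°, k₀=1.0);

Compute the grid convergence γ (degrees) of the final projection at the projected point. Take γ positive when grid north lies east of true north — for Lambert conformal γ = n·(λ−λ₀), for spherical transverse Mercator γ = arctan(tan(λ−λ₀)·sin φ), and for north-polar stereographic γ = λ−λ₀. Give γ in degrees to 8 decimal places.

start: φ=37.939095°, λ=169.559212°, h=0.000 m
→ into stereo (λ₀=134.5°): φ=37.93909500°, λ−λ₀=35.05921200°
convergence γ = 35.05921200°

35.05921200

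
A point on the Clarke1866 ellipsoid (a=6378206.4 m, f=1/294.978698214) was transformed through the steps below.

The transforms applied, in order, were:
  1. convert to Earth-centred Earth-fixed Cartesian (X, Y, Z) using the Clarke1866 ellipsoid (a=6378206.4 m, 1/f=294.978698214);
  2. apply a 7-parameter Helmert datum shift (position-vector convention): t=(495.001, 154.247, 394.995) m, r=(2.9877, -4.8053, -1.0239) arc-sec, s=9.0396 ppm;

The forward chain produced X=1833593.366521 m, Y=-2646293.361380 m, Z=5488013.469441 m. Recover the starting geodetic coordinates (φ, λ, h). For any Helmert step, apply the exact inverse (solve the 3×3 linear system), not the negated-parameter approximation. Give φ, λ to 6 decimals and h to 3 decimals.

φ=59.771494°, λ=-55.288097°, h=67.127 m

start: X=1833593.3665, Y=-2646293.3614, Z=5488013.4694 m
→ Helmert⁻¹: X=1833222.7740, Y=-2646335.0995, Z=5487564.4925
→ geod (Bowring, a=6378206.400): φ=59.77149400°, λ=-55.28809700°, h=67.1270 m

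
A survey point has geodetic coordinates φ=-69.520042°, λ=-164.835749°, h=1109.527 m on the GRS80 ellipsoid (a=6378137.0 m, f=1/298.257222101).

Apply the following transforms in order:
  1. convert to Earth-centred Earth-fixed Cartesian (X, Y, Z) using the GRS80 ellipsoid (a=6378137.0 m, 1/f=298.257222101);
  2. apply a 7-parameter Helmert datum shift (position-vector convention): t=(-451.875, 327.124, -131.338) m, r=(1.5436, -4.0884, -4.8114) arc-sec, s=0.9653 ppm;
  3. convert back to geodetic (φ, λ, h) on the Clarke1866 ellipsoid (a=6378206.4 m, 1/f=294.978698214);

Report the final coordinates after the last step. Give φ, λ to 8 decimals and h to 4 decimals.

φ=-69.52011340°, λ=-164.84850142°, h=1500.9792 m

start: φ=-69.520042°, λ=-164.835749°, h=1109.527 m
→ ECEF (a=6378137.000, f=1/298.257222101): X=-2160606.4545, Y=-585576.4302, Z=-5953555.8878
→ Helmert 7p (PV): X=-2160956.0682, Y=-585154.9185, Z=-5953740.1807
→ geod (Bowring, a=6378206.400): φ=-69.52011340°, λ=-164.84850142°, h=1500.9792 m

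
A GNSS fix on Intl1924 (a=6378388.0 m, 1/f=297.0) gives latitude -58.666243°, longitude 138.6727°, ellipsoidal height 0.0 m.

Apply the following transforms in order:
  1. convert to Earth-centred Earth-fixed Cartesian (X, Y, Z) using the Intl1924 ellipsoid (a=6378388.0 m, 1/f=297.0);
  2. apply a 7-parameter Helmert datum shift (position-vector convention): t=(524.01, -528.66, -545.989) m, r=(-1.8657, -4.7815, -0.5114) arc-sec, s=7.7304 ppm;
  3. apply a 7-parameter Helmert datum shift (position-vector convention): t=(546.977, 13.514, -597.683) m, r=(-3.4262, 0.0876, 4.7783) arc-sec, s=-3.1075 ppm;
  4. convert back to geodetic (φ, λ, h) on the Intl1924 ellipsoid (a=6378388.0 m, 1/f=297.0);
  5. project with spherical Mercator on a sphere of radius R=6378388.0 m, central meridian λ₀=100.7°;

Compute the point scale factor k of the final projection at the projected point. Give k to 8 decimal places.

start: φ=-58.666243°, λ=138.672700°, h=0.000 m
→ ECEF (a=6378388.000, f=1/297.0): X=-2496959.2824, Y=2195741.1908, Z=-5424810.6757
→ Helmert 7p (PV): X=-2496323.3753, Y=2195186.6269, Z=-5425476.3451
→ Helmert 7p (PV): X=-2495821.7984, Y=2195045.3695, Z=-5426092.5717
→ geod (Bowring, a=6378388.000): φ=-58.68229932°, λ=138.66875896°, h=412.0436 m
→ into merc (λ₀=100.7°): φ=-58.68229932°, λ−λ₀=37.96875896°
scale k = 1.92387955

1.92387955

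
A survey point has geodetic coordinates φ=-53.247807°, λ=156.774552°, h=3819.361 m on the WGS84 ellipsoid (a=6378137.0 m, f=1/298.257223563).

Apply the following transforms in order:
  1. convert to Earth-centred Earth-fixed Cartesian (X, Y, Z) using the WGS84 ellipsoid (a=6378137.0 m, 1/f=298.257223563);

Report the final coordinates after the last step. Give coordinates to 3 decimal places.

X=-3516773.130 m, Y=1509140.154 m, Z=-5090152.924 m

start: φ=-53.247807°, λ=156.774552°, h=3819.361 m
→ ECEF (a=6378137.000, f=1/298.257223563): X=-3516773.1302, Y=1509140.1539, Z=-5090152.9236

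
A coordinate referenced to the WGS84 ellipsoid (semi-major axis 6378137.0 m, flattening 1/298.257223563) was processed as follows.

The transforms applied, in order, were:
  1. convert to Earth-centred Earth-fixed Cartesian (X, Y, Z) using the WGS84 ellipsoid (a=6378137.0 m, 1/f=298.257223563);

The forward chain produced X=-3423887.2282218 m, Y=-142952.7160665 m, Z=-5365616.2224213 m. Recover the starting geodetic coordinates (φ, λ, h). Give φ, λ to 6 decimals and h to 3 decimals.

start: X=-3423887.2282, Y=-142952.7161, Z=-5365616.2224 m
→ geod (Bowring, a=6378137.000): φ=-57.60899200°, λ=-177.60919900°, h=3649.1240 m

φ=-57.608992°, λ=-177.609199°, h=3649.124 m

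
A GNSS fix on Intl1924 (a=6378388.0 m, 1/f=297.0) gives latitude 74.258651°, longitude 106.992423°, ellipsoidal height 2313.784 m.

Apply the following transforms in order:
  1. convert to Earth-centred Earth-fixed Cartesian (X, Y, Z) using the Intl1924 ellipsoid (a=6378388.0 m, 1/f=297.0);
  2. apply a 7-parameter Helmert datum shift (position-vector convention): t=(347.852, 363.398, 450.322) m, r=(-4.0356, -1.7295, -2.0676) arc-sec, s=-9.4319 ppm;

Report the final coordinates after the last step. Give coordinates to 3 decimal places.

start: φ=74.258651°, λ=106.992423°, h=2313.784 m
→ ECEF (a=6378388.000, f=1/297.0): X=-507474.2213, Y=1660658.8125, Z=6119207.2828
→ Helmert 7p (PV): X=-507156.2447, Y=1661131.3562, Z=6119563.1432

X=-507156.245 m, Y=1661131.356 m, Z=6119563.143 m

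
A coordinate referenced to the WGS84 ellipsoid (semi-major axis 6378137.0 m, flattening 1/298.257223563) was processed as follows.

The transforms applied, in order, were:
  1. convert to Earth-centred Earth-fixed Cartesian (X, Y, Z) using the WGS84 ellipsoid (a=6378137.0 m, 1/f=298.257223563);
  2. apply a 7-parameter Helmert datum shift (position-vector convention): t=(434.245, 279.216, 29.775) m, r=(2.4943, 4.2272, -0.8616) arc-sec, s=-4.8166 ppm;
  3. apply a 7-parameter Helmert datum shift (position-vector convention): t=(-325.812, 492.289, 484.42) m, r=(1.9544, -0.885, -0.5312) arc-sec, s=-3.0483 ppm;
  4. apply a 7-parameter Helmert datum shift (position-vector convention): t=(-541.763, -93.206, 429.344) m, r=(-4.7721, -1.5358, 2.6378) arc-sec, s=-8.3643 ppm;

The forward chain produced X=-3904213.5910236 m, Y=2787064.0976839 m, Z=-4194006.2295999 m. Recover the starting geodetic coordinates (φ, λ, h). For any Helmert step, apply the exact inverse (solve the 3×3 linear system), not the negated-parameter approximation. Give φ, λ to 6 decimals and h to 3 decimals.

start: X=-3904213.5910, Y=2787064.0977, Z=-4194006.2296 m
→ Helmert⁻¹: X=-3903700.0646, Y=2787327.5789, Z=-4194377.1043
→ Helmert⁻¹: X=-3903411.3268, Y=2786793.9851, Z=-4194883.9690
→ Helmert⁻¹: X=-3903790.0412, Y=2786461.1545, Z=-4195047.6496
→ geod (Bowring, a=6378137.000): φ=-41.36536200°, λ=144.48137800°, h=3156.9700 m

φ=-41.365362°, λ=144.481378°, h=3156.970 m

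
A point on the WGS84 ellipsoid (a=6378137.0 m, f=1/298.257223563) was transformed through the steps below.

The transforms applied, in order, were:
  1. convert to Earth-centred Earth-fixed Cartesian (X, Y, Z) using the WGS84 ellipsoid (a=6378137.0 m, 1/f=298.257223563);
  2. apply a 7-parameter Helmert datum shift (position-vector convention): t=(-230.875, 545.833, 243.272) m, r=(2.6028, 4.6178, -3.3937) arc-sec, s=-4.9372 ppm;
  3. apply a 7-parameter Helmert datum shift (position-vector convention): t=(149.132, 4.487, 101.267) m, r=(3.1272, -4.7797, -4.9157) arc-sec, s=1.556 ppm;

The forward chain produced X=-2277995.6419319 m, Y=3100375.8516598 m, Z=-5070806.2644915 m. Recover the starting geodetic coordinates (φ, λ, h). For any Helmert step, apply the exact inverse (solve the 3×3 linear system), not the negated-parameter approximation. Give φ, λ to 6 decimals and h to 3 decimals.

start: X=-2277995.6419, Y=3100375.8517, Z=-5070806.2645 m
→ Helmert⁻¹: X=-2278332.6199, Y=3100235.3630, Z=-5070893.8491
→ Helmert⁻¹: X=-2278050.4567, Y=3099603.3601, Z=-5071252.2719
→ geod (Bowring, a=6378137.000): φ=-53.00373000°, λ=126.31399000°, h=574.6610 m

φ=-53.003730°, λ=126.313990°, h=574.661 m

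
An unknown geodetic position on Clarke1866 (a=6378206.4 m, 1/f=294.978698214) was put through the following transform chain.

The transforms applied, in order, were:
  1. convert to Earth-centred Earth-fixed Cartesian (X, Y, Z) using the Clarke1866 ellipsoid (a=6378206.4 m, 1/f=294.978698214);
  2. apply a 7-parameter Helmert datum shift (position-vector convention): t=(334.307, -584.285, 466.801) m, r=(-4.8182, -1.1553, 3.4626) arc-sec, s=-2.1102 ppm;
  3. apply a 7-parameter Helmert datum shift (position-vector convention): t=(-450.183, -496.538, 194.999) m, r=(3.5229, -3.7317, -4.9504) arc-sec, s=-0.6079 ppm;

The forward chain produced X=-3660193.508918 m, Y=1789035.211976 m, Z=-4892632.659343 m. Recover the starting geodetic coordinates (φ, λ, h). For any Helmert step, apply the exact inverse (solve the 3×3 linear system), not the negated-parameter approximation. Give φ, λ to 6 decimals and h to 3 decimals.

start: X=-3660193.5089, Y=1789035.2120, Z=-4892632.6593 m
→ Helmert⁻¹: X=-3659877.0152, Y=1789361.4335, Z=-4892794.9804
→ Helmert⁻¹: X=-3660216.4020, Y=1790125.2422, Z=-4893209.7900
→ geod (Bowring, a=6378206.400): φ=-50.40738900°, λ=153.93783700°, h=2103.1740 m

φ=-50.407389°, λ=153.937837°, h=2103.174 m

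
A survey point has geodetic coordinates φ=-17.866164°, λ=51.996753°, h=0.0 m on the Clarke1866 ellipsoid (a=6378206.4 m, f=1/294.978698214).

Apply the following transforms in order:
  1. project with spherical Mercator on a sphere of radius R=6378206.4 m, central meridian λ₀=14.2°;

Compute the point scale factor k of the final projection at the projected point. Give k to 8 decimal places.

start: φ=-17.866164°, λ=51.996753°, h=0.000 m
→ into merc (λ₀=14.2°): φ=-17.86616400°, λ−λ₀=37.79675300°
scale k = 1.05066766

1.05066766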